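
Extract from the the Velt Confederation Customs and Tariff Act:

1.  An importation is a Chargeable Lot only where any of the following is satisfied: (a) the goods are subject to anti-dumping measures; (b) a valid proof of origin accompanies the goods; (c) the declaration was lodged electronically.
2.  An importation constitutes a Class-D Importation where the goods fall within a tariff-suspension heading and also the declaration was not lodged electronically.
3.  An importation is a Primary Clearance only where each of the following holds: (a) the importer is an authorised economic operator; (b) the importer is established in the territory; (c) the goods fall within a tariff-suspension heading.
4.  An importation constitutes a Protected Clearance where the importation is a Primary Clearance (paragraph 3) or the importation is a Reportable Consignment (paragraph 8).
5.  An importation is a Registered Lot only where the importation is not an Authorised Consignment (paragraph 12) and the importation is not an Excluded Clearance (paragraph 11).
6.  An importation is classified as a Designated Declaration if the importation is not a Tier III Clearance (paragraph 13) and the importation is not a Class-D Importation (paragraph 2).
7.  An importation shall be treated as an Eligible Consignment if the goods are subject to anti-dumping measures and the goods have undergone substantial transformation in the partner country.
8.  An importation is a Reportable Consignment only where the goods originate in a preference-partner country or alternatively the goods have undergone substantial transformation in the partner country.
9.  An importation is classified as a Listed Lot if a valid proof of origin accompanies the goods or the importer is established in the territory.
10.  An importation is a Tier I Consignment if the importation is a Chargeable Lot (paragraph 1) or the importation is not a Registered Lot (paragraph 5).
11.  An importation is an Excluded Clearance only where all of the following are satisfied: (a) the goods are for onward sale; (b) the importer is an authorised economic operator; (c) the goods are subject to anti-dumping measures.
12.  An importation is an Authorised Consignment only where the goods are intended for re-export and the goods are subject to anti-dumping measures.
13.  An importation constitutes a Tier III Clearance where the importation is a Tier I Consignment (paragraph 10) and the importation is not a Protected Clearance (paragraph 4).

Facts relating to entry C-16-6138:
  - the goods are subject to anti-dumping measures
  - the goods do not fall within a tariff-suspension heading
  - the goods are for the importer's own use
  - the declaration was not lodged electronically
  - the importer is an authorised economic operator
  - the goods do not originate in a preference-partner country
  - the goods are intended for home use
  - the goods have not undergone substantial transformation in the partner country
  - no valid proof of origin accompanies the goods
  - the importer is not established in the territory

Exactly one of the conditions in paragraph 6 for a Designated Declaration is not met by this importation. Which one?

Tier III Clearance

paragraph 1 — Chargeable Lot: [the goods are subject to anti-dumping measures? yes] OR [a valid proof of origin accompanies the goods? no] OR [the declaration was lodged electronically? no] → satisfied.
paragraph 12 — Authorised Consignment: [the goods are intended for re-export? no] AND [the goods are subject to anti-dumping measures? yes] → not satisfied.
paragraph 11 — Excluded Clearance: [the goods are for onward sale? no] AND [the importer is an authorised economic operator? yes] AND [the goods are subject to anti-dumping measures? yes] → not satisfied.
paragraph 5 — Registered Lot: [not an Authorised Consignment (paragraph 12)? yes] AND [not an Excluded Clearance (paragraph 11)? yes] → satisfied.
paragraph 10 — Tier I Consignment: [Chargeable Lot (paragraph 1)? yes] OR [not a Registered Lot (paragraph 5)? no] → satisfied.
paragraph 3 — Primary Clearance: [the importer is an authorised economic operator? yes] AND [the importer is established in the territory? no] AND [the goods fall within a tariff-suspension heading? no] → not satisfied.
paragraph 8 — Reportable Consignment: [the goods originate in a preference-partner country? no] OR [the goods have undergone substantial transformation in the partner country? no] → not satisfied.
paragraph 4 — Protected Clearance: [Primary Clearance (paragraph 3)? no] OR [Reportable Consignment (paragraph 8)? no] → not satisfied.
paragraph 13 — Tier III Clearance: [Tier I Consignment (paragraph 10)? yes] AND [not a Protected Clearance (paragraph 4)? yes] → satisfied.
paragraph 2 — Class-D Importation: [the goods fall within a tariff-suspension heading? no] AND [the declaration was not lodged electronically? yes] → not satisfied.
paragraph 6 — Designated Declaration: [not a Tier III Clearance (paragraph 13)? no] AND [not a Class-D Importation (paragraph 2)? yes] → not satisfied.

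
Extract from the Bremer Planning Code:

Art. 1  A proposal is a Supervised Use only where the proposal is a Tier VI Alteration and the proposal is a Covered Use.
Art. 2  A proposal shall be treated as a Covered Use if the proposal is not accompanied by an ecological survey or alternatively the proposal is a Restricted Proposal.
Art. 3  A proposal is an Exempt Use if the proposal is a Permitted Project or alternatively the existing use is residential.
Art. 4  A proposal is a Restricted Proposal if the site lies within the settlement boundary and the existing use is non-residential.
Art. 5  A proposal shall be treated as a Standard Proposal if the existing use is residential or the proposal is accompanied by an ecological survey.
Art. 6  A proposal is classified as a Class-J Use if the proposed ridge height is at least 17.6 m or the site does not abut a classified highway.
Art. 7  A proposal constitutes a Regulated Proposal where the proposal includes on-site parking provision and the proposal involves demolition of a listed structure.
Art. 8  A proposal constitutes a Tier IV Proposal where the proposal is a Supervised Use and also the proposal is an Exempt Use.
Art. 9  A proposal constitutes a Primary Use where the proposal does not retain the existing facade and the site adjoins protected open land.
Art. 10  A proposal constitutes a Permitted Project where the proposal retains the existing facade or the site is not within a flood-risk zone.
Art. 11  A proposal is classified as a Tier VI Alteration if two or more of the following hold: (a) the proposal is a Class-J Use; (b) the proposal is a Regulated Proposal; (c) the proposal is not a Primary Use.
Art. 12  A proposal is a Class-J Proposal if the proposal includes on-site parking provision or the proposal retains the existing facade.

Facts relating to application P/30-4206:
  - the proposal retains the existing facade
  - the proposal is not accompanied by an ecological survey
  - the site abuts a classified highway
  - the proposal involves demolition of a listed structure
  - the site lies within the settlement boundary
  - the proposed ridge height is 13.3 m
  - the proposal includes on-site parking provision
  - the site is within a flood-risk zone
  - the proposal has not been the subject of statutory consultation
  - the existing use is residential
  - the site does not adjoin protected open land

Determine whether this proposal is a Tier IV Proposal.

article 6 — Class-J Use: [proposed ridge height: 13.3 m ≥ 17.6 m? no] OR [the site does not abut a classified highway? no] → not satisfied.
article 7 — Regulated Proposal: [the proposal includes on-site parking provision? yes] AND [the proposal involves demolition of a listed structure? yes] → satisfied.
article 9 — Primary Use: [the proposal does not retain the existing facade? no] AND [the site adjoins protected open land? no] → not satisfied.
article 11 — Tier VI Alteration: Class-J Use (article 6)? no; Regulated Proposal (article 7)? yes; not a Primary Use (article 9)? yes — 2 of 3 hold (need ≥2) → satisfied.
article 4 — Restricted Proposal: [the site lies within the settlement boundary? yes] AND [the existing use is non-residential? no] → not satisfied.
article 2 — Covered Use: [the proposal is not accompanied by an ecological survey? yes] OR [Restricted Proposal (article 4)? no] → satisfied.
article 1 — Supervised Use: [Tier VI Alteration (article 11)? yes] AND [Covered Use (article 2)? yes] → satisfied.
article 10 — Permitted Project: [the proposal retains the existing facade? yes] OR [the site is not within a flood-risk zone? no] → satisfied.
article 3 — Exempt Use: [Permitted Project (article 10)? yes] OR [the existing use is residential? yes] → satisfied.
article 8 — Tier IV Proposal: [Supervised Use (article 1)? yes] AND [Exempt Use (article 3)? yes] → satisfied.

Yes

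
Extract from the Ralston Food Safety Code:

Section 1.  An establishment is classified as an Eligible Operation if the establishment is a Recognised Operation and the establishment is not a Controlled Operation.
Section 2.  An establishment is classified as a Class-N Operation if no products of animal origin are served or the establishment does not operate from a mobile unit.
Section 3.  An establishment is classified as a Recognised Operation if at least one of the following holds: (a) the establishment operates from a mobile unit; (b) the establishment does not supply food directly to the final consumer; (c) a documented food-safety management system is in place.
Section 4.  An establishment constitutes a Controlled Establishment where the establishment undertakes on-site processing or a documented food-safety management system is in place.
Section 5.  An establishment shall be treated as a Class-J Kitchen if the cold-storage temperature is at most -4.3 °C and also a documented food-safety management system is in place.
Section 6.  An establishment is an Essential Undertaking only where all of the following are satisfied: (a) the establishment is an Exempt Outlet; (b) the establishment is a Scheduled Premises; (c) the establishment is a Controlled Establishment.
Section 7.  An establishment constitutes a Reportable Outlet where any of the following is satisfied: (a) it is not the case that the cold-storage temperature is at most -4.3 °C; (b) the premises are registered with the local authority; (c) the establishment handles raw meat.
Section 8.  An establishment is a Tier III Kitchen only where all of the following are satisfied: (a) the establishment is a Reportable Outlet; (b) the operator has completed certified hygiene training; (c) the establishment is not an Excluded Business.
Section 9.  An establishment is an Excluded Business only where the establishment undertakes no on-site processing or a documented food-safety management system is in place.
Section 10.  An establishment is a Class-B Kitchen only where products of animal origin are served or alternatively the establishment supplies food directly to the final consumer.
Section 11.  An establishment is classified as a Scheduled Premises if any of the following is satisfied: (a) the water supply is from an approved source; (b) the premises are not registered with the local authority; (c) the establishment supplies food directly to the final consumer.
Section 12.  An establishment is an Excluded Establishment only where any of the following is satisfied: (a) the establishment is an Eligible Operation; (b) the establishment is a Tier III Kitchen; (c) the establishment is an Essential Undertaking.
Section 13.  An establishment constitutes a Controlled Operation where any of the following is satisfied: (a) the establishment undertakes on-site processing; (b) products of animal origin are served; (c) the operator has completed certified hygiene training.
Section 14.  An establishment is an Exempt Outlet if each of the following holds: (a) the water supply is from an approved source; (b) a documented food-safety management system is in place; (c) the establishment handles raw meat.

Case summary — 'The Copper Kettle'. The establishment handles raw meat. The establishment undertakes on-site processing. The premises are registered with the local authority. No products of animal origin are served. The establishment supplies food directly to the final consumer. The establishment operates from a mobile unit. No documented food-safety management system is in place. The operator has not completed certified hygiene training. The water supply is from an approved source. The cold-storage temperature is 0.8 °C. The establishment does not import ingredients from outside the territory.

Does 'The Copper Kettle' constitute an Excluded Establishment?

section 3 — Recognised Operation: [the establishment operates from a mobile unit? yes] OR [the establishment does not supply food directly to the final consumer? no] OR [a documented food-safety management system is in place? no] → satisfied.
section 13 — Controlled Operation: [the establishment undertakes on-site processing? yes] OR [products of animal origin are served? no] OR [the operator has completed certified hygiene training? no] → satisfied.
section 1 — Eligible Operation: [Recognised Operation (section 3)? yes] AND [not a Controlled Operation (section 13)? no] → not satisfied.
section 7 — Reportable Outlet: [cold-storage temperature: 0.8 °C ≤ -4.3 °C? no, so negated condition yes] OR [the premises are registered with the local authority? yes] OR [the establishment handles raw meat? yes] → satisfied.
section 9 — Excluded Business: [the establishment undertakes no on-site processing? no] OR [a documented food-safety management system is in place? no] → not satisfied.
section 8 — Tier III Kitchen: [Reportable Outlet (section 7)? yes] AND [the operator has completed certified hygiene training? no] AND [not an Excluded Business (section 9)? yes] → not satisfied.
section 14 — Exempt Outlet: [the water supply is from an approved source? yes] AND [a documented food-safety management system is in place? no] AND [the establishment handles raw meat? yes] → not satisfied.
section 11 — Scheduled Premises: [the water supply is from an approved source? yes] OR [the premises are not registered with the local authority? no] OR [the establishment supplies food directly to the final consumer? yes] → satisfied.
section 4 — Controlled Establishment: [the establishment undertakes on-site processing? yes] OR [a documented food-safety management system is in place? no] → satisfied.
section 6 — Essential Undertaking: [Exempt Outlet (section 14)? no] AND [Scheduled Premises (section 11)? yes] AND [Controlled Establishment (section 4)? yes] → not satisfied.
section 12 — Excluded Establishment: [Eligible Operation (section 1)? no] OR [Tier III Kitchen (section 8)? no] OR [Essential Undertaking (section 6)? no] → not satisfied.

No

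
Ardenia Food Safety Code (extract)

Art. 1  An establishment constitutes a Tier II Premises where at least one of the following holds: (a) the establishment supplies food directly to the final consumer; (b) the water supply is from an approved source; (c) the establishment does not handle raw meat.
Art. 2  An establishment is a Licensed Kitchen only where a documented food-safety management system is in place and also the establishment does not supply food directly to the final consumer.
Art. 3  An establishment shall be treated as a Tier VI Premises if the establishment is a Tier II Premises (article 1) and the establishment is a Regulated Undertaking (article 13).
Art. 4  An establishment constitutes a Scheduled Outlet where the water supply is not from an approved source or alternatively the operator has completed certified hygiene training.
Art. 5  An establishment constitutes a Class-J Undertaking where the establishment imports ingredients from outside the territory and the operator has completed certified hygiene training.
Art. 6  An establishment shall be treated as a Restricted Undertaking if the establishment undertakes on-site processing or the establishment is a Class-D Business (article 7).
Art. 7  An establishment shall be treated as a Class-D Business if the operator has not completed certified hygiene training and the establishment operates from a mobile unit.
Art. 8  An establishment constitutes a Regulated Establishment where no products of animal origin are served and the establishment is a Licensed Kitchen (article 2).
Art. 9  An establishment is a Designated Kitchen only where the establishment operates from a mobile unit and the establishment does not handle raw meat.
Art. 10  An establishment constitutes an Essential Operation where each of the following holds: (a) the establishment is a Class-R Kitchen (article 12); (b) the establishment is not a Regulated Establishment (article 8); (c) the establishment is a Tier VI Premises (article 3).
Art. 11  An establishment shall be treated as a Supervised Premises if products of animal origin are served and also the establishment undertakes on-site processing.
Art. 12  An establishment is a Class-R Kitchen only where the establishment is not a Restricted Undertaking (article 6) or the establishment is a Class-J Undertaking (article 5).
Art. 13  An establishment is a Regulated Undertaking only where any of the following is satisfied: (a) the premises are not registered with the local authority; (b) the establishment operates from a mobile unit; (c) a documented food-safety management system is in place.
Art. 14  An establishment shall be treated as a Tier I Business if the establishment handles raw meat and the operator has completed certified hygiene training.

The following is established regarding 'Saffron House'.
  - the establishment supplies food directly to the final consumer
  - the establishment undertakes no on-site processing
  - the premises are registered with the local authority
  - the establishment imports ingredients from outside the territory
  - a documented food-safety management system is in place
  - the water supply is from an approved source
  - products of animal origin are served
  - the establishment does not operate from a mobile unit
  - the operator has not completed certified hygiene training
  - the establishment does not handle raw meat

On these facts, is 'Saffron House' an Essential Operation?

Yes

article 7 — Class-D Business: [the operator has not completed certified hygiene training? yes] AND [the establishment operates from a mobile unit? no] → not satisfied.
article 6 — Restricted Undertaking: [the establishment undertakes on-site processing? no] OR [Class-D Business (article 7)? no] → not satisfied.
article 5 — Class-J Undertaking: [the establishment imports ingredients from outside the territory? yes] AND [the operator has completed certified hygiene training? no] → not satisfied.
article 12 — Class-R Kitchen: [not a Restricted Undertaking (article 6)? yes] OR [Class-J Undertaking (article 5)? no] → satisfied.
article 2 — Licensed Kitchen: [a documented food-safety management system is in place? yes] AND [the establishment does not supply food directly to the final consumer? no] → not satisfied.
article 8 — Regulated Establishment: [no products of animal origin are served? no] AND [Licensed Kitchen (article 2)? no] → not satisfied.
article 1 — Tier II Premises: [the establishment supplies food directly to the final consumer? yes] OR [the water supply is from an approved source? yes] OR [the establishment does not handle raw meat? yes] → satisfied.
article 13 — Regulated Undertaking: [the premises are not registered with the local authority? no] OR [the establishment operates from a mobile unit? no] OR [a documented food-safety management system is in place? yes] → satisfied.
article 3 — Tier VI Premises: [Tier II Premises (article 1)? yes] AND [Regulated Undertaking (article 13)? yes] → satisfied.
article 10 — Essential Operation: [Class-R Kitchen (article 12)? yes] AND [not a Regulated Establishment (article 8)? yes] AND [Tier VI Premises (article 3)? yes] → satisfied.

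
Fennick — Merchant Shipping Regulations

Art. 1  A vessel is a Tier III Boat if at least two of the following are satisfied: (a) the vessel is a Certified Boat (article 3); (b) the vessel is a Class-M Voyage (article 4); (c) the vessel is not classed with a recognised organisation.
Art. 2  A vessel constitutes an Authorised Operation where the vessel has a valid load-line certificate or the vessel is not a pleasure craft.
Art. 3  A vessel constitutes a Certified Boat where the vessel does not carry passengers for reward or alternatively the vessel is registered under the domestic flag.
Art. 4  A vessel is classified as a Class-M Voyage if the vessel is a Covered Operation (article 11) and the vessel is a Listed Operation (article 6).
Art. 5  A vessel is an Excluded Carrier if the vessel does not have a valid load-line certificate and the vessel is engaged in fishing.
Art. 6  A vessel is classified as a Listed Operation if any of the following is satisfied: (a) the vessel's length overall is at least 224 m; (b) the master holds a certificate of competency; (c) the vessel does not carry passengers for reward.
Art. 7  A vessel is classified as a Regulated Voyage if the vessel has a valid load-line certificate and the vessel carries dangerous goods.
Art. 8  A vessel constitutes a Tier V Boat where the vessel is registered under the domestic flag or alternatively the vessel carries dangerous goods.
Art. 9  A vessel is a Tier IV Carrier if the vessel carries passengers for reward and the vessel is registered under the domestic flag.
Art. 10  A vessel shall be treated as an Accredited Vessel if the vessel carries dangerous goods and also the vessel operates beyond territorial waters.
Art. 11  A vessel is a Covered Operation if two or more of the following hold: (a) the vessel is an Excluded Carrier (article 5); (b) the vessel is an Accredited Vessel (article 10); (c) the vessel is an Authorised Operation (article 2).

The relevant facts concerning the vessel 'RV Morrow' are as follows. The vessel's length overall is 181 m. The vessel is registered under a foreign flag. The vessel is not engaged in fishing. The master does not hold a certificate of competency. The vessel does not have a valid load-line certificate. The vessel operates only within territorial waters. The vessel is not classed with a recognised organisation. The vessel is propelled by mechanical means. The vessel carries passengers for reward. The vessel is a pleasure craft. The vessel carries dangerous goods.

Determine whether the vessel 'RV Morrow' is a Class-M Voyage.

No

article 5 — Excluded Carrier: [the vessel does not have a valid load-line certificate? yes] AND [the vessel is engaged in fishing? no] → not satisfied.
article 10 — Accredited Vessel: [the vessel carries dangerous goods? yes] AND [the vessel operates beyond territorial waters? no] → not satisfied.
article 2 — Authorised Operation: [the vessel has a valid load-line certificate? no] OR [the vessel is not a pleasure craft? no] → not satisfied.
article 11 — Covered Operation: Excluded Carrier (article 5)? no; Accredited Vessel (article 10)? no; Authorised Operation (article 2)? no — 0 of 3 hold (need ≥2) → not satisfied.
article 6 — Listed Operation: [vessel's length overall: 181 m ≥ 224 m? no] OR [the master holds a certificate of competency? no] OR [the vessel does not carry passengers for reward? no] → not satisfied.
article 4 — Class-M Voyage: [Covered Operation (article 11)? no] AND [Listed Operation (article 6)? no] → not satisfied.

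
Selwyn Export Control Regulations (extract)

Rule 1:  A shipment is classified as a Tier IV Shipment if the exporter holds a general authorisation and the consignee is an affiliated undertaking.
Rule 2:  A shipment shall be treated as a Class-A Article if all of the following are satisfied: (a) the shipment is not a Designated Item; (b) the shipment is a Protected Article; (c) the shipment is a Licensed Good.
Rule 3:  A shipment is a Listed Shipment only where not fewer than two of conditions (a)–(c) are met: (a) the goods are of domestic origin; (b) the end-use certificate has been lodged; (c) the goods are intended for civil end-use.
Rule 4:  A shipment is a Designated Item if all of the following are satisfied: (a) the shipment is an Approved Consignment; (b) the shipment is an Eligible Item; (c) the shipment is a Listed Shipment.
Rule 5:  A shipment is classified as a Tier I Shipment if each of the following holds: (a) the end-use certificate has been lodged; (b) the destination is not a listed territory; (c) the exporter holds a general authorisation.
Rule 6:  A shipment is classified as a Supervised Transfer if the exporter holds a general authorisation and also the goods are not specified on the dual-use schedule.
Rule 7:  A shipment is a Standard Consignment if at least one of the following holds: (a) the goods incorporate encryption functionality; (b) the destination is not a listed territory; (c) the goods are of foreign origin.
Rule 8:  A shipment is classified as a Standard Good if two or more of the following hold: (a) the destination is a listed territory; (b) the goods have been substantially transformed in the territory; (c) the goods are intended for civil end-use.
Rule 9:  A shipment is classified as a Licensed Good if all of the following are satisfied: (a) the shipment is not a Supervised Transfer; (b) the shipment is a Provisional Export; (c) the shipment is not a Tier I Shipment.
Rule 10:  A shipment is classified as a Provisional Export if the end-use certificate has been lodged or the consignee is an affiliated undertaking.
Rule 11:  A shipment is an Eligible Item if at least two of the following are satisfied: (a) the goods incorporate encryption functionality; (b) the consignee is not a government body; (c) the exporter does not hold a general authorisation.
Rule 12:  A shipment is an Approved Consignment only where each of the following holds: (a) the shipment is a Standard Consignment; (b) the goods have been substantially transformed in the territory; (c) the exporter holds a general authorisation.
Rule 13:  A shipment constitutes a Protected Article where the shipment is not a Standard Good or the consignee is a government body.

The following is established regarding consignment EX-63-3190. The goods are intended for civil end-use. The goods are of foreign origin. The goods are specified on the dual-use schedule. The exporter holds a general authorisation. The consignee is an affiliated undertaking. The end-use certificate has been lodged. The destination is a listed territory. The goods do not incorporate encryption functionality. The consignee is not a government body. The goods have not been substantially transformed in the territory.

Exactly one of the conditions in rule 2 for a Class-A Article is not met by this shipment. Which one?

rule 7 — Standard Consignment: [the goods incorporate encryption functionality? no] OR [the destination is not a listed territory? no] OR [the goods are of foreign origin? yes] → satisfied.
rule 12 — Approved Consignment: [Standard Consignment (rule 7)? yes] AND [the goods have been substantially transformed in the territory? no] AND [the exporter holds a general authorisation? yes] → not satisfied.
rule 11 — Eligible Item: the goods incorporate encryption functionality? no; the consignee is not a government body? yes; the exporter does not hold a general authorisation? no — 1 of 3 hold (need ≥2) → not satisfied.
rule 3 — Listed Shipment: the goods are of domestic origin? no; the end-use certificate has been lodged? yes; the goods are intended for civil end-use? yes — 2 of 3 hold (need ≥2) → satisfied.
rule 4 — Designated Item: [Approved Consignment (rule 12)? no] AND [Eligible Item (rule 11)? no] AND [Listed Shipment (rule 3)? yes] → not satisfied.
rule 8 — Standard Good: the destination is a listed territory? yes; the goods have been substantially transformed in the territory? no; the goods are intended for civil end-use? yes — 2 of 3 hold (need ≥2) → satisfied.
rule 13 — Protected Article: [not a Standard Good (rule 8)? no] OR [the consignee is a government body? no] → not satisfied.
rule 6 — Supervised Transfer: [the exporter holds a general authorisation? yes] AND [the goods are not specified on the dual-use schedule? no] → not satisfied.
rule 10 — Provisional Export: [the end-use certificate has been lodged? yes] OR [the consignee is an affiliated undertaking? yes] → satisfied.
rule 5 — Tier I Shipment: [the end-use certificate has been lodged? yes] AND [the destination is not a listed territory? no] AND [the exporter holds a general authorisation? yes] → not satisfied.
rule 9 — Licensed Good: [not a Supervised Transfer (rule 6)? yes] AND [Provisional Export (rule 10)? yes] AND [not a Tier I Shipment (rule 5)? yes] → satisfied.
rule 2 — Class-A Article: [not a Designated Item (rule 4)? yes] AND [Protected Article (rule 13)? no] AND [Licensed Good (rule 9)? yes] → not satisfied.

Protected Article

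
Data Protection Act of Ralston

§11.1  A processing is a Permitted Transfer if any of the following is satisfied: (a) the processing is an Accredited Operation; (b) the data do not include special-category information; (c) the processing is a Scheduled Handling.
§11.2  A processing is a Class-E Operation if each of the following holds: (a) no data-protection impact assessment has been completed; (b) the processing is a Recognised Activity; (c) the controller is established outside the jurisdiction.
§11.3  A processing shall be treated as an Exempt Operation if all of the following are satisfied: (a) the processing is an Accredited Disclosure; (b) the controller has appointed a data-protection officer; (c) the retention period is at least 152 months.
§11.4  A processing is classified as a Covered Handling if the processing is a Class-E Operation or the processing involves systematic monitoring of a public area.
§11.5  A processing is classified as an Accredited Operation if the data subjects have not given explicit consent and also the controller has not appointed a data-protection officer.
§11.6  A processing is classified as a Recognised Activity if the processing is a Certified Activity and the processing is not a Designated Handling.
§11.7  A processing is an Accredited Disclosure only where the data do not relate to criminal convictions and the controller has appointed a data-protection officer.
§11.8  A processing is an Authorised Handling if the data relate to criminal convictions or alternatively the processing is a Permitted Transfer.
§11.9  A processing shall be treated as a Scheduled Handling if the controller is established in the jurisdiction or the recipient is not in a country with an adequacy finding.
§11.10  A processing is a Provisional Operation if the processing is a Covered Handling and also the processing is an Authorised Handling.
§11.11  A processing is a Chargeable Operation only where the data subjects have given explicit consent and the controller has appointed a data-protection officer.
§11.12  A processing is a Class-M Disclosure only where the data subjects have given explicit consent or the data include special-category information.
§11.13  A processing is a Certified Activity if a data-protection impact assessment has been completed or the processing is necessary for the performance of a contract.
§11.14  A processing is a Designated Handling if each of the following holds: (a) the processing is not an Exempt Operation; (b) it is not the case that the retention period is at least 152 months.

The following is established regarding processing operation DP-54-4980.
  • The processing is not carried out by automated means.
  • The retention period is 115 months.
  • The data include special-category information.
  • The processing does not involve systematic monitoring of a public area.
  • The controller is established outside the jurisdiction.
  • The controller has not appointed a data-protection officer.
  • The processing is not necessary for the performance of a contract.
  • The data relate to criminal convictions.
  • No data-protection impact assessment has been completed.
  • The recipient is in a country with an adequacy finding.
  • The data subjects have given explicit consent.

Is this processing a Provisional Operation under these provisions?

§11.13 — Certified Activity: [a data-protection impact assessment has been completed? no] OR [the processing is necessary for the performance of a contract? no] → not satisfied.
§11.7 — Accredited Disclosure: [the data do not relate to criminal convictions? no] AND [the controller has appointed a data-protection officer? no] → not satisfied.
§11.3 — Exempt Operation: [Accredited Disclosure (§11.7)? no] AND [the controller has appointed a data-protection officer? no] AND [retention period: 115 months ≥ 152 months? no] → not satisfied.
§11.14 — Designated Handling: [not an Exempt Operation (§11.3)? yes] AND [retention period: 115 months ≥ 152 months? no, so negated condition yes] → satisfied.
§11.6 — Recognised Activity: [Certified Activity (§11.13)? no] AND [not a Designated Handling (§11.14)? no] → not satisfied.
§11.2 — Class-E Operation: [no data-protection impact assessment has been completed? yes] AND [Recognised Activity (§11.6)? no] AND [the controller is established outside the jurisdiction? yes] → not satisfied.
§11.4 — Covered Handling: [Class-E Operation (§11.2)? no] OR [the processing involves systematic monitoring of a public area? no] → not satisfied.
§11.5 — Accredited Operation: [the data subjects have not given explicit consent? no] AND [the controller has not appointed a data-protection officer? yes] → not satisfied.
§11.9 — Scheduled Handling: [the controller is established in the jurisdiction? no] OR [the recipient is not in a country with an adequacy finding? no] → not satisfied.
§11.1 — Permitted Transfer: [Accredited Operation (§11.5)? no] OR [the data do not include special-category information? no] OR [Scheduled Handling (§11.9)? no] → not satisfied.
§11.8 — Authorised Handling: [the data relate to criminal convictions? yes] OR [Permitted Transfer (§11.1)? no] → satisfied.
§11.10 — Provisional Operation: [Covered Handling (§11.4)? no] AND [Authorised Handling (§11.8)? yes] → not satisfied.

No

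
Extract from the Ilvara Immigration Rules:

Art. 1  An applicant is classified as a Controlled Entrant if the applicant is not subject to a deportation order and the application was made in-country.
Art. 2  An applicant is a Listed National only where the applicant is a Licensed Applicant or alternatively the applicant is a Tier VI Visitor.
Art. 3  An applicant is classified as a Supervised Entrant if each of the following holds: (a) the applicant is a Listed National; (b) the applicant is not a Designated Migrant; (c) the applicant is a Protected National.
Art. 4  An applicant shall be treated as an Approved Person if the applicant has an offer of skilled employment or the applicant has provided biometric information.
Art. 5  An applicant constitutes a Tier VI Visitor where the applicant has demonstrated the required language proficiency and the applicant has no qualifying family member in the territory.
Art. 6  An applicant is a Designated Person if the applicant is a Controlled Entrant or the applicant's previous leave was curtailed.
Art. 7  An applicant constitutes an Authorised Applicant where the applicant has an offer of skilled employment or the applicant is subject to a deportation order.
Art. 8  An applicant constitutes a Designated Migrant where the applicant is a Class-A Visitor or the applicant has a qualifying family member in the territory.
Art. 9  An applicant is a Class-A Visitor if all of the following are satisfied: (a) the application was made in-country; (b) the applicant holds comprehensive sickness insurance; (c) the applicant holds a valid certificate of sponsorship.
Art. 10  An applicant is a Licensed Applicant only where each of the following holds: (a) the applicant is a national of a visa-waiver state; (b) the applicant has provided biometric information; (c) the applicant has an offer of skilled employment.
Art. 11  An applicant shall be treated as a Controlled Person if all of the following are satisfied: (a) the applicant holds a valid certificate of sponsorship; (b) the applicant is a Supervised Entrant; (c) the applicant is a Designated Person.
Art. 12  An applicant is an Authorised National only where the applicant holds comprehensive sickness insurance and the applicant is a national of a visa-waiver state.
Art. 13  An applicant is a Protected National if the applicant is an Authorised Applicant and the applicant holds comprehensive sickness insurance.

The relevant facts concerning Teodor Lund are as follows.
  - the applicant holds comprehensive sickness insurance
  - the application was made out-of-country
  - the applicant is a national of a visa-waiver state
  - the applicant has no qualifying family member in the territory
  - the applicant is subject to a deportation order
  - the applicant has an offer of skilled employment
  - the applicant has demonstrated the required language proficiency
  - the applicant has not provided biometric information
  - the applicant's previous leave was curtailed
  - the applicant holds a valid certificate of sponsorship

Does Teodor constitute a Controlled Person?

Yes

Under article 10: the applicant is a national of a visa-waiver state? yes; and the applicant has provided biometric information? no; and the applicant has an offer of skilled employment? yes. So the applicant is not a Licensed Applicant.
Under article 5: the applicant has demonstrated the required language proficiency? yes; and the applicant has no qualifying family member in the territory? yes. So the applicant is a Tier VI Visitor.
Under article 2: Licensed Applicant (article 10)? no; or Tier VI Visitor (article 5)? yes. So the applicant is a Listed National.
Under article 9: the application was made in-country? no; and the applicant holds comprehensive sickness insurance? yes; and the applicant holds a valid certificate of sponsorship? yes. So the applicant is not a Class-A Visitor.
Under article 8: Class-A Visitor (article 9)? no; or the applicant has a qualifying family member in the territory? no. So the applicant is not a Designated Migrant.
Under article 7: the applicant has an offer of skilled employment? yes; or the applicant is subject to a deportation order? yes. So the applicant is an Authorised Applicant.
Under article 13: Authorised Applicant (article 7)? yes; and the applicant holds comprehensive sickness insurance? yes. So the applicant is a Protected National.
Under article 3: Listed National (article 2)? yes; and not a Designated Migrant (article 8)? yes; and Protected National (article 13)? yes. So the applicant is a Supervised Entrant.
Under article 1: the applicant is not subject to a deportation order? no; and the application was made in-country? no. So the applicant is not a Controlled Entrant.
Under article 6: Controlled Entrant (article 1)? no; or the applicant's previous leave was curtailed? yes. So the applicant is a Designated Person.
Under article 11: the applicant holds a valid certificate of sponsorship? yes; and Supervised Entrant (article 3)? yes; and Designated Person (article 6)? yes. So the applicant is a Controlled Person.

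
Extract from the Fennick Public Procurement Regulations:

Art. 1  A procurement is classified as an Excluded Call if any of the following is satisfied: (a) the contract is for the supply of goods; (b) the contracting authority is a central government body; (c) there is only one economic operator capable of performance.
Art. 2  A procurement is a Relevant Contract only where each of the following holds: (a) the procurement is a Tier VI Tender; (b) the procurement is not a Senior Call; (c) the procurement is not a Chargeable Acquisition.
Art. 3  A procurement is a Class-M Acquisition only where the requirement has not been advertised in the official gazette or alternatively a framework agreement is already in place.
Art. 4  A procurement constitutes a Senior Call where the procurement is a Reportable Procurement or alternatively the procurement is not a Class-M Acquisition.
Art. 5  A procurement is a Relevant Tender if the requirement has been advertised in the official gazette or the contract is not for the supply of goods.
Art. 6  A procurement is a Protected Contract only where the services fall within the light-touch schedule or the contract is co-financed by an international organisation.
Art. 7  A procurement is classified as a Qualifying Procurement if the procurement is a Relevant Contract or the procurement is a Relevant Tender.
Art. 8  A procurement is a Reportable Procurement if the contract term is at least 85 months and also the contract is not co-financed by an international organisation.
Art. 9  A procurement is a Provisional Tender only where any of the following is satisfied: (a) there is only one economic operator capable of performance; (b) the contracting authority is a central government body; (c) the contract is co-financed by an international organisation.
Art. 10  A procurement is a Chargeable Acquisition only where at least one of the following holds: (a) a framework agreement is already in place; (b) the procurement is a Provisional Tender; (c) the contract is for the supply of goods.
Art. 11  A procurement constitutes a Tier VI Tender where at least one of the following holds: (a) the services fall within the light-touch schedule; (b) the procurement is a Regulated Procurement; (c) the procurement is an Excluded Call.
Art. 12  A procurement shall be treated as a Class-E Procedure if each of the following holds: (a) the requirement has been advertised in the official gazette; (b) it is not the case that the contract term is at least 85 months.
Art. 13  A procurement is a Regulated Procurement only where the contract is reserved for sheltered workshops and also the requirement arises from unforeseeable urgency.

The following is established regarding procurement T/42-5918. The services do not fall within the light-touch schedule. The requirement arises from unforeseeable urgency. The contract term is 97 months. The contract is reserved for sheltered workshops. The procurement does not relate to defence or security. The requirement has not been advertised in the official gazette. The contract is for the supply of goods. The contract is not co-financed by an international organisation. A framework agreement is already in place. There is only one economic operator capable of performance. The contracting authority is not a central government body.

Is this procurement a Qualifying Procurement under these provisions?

No

article 13 — Regulated Procurement: [the contract is reserved for sheltered workshops? yes] AND [the requirement arises from unforeseeable urgency? yes] → satisfied.
article 1 — Excluded Call: [the contract is for the supply of goods? yes] OR [the contracting authority is a central government body? no] OR [there is only one economic operator capable of performance? yes] → satisfied.
article 11 — Tier VI Tender: [the services fall within the light-touch schedule? no] OR [Regulated Procurement (article 13)? yes] OR [Excluded Call (article 1)? yes] → satisfied.
article 8 — Reportable Procurement: [contract term: 97 months ≥ 85 months? yes] AND [the contract is not co-financed by an international organisation? yes] → satisfied.
article 3 — Class-M Acquisition: [the requirement has not been advertised in the official gazette? yes] OR [a framework agreement is already in place? yes] → satisfied.
article 4 — Senior Call: [Reportable Procurement (article 8)? yes] OR [not a Class-M Acquisition (article 3)? no] → satisfied.
article 9 — Provisional Tender: [there is only one economic operator capable of performance? yes] OR [the contracting authority is a central government body? no] OR [the contract is co-financed by an international organisation? no] → satisfied.
article 10 — Chargeable Acquisition: [a framework agreement is already in place? yes] OR [Provisional Tender (article 9)? yes] OR [the contract is for the supply of goods? yes] → satisfied.
article 2 — Relevant Contract: [Tier VI Tender (article 11)? yes] AND [not a Senior Call (article 4)? no] AND [not a Chargeable Acquisition (article 10)? no] → not satisfied.
article 5 — Relevant Tender: [the requirement has been advertised in the official gazette? no] OR [the contract is not for the supply of goods? no] → not satisfied.
article 7 — Qualifying Procurement: [Relevant Contract (article 2)? no] OR [Relevant Tender (article 5)? no] → not satisfied.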